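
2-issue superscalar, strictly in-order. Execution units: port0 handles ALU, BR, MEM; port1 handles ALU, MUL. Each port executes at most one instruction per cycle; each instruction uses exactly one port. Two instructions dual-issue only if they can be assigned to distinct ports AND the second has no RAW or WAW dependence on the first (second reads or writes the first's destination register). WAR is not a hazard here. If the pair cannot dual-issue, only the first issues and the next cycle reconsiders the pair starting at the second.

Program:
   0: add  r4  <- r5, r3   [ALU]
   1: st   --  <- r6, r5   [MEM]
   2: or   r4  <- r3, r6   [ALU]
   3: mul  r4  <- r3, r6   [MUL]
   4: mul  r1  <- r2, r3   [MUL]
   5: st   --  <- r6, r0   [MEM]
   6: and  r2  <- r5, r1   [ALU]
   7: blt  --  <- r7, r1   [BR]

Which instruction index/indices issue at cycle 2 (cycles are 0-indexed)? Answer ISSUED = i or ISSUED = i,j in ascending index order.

ISSUED = 3

c0: i0/i1 add.ALU+st.MEM  pair
c1: i2 or.ALU  WAW r4
c2: i3 mul.MUL  no-port MUL/MUL
c3: i4/i5 mul.MUL+st.MEM  pair
c4: i6/i7 and.ALU+blt.BR  pair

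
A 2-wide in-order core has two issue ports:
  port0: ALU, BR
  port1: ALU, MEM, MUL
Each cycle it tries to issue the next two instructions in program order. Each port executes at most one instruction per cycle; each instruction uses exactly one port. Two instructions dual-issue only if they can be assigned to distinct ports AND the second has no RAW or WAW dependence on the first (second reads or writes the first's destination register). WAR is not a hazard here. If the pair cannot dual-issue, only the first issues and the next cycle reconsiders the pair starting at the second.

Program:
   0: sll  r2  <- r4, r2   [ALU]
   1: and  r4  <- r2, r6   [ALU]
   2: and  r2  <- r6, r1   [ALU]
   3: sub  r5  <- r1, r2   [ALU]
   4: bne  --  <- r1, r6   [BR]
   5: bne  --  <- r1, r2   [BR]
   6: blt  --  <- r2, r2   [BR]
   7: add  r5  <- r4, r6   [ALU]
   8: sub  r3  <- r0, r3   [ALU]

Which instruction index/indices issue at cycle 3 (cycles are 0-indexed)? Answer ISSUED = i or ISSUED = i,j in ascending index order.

ISSUED = 5

c0: i0 sll.ALU  RAW r2
c1: i1/i2 and.ALU and.ALU  2-wide
c2: i3/i4 sub.ALU bne.BR  2-wide
c3: i5 bne.BR  no-port BR/BR
c4: i6/i7 blt.BR add.ALU  2-wide
c5: i8 sub.ALU  tail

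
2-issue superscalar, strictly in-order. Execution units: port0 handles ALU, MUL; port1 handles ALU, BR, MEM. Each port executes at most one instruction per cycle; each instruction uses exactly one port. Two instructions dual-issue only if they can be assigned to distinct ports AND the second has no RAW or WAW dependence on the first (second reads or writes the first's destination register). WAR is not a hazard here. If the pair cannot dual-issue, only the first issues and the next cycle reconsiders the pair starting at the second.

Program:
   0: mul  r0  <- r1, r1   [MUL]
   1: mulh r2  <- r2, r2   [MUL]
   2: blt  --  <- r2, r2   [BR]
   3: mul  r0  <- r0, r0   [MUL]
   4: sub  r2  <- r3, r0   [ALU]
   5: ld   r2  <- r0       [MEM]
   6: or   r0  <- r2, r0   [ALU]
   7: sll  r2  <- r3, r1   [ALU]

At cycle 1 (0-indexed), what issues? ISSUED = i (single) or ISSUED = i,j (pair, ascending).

ISSUED = 1

t=0 i0:mul.MUL ; no-port MUL/MUL
t=1 i1:mulh.MUL ; RAW r2
t=2 i2/i3:blt.BR+mul.MUL ; 2-wide
t=3 i4:sub.ALU ; WAW r2
t=4 i5:ld.MEM ; RAW r2
t=5 i6/i7:or.ALU+sll.ALU ; 2-wide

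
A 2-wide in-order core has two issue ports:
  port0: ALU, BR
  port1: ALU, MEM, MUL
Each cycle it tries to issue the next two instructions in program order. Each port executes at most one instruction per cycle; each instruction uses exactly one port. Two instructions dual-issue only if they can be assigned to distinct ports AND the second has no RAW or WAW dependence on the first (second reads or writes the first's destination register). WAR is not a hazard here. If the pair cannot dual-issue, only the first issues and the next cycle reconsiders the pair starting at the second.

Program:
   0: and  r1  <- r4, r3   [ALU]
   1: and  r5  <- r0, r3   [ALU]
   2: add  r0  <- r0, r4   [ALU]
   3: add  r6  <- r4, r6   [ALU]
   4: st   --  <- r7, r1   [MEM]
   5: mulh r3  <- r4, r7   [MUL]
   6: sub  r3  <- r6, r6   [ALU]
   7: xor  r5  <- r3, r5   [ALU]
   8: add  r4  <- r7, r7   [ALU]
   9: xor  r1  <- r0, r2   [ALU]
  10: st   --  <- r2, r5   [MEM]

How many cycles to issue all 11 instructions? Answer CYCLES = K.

CYCLES = 7

c0: i0+i1 and+and  pair
c1: i2+i3 add+add  pair
c2: i4 st  no-port MEM/MUL
c3: i5 mulh  WAW r3
c4: i6 sub  RAW r3
c5: i7+i8 xor+add  pair
c6: i9+i10 xor+st  pair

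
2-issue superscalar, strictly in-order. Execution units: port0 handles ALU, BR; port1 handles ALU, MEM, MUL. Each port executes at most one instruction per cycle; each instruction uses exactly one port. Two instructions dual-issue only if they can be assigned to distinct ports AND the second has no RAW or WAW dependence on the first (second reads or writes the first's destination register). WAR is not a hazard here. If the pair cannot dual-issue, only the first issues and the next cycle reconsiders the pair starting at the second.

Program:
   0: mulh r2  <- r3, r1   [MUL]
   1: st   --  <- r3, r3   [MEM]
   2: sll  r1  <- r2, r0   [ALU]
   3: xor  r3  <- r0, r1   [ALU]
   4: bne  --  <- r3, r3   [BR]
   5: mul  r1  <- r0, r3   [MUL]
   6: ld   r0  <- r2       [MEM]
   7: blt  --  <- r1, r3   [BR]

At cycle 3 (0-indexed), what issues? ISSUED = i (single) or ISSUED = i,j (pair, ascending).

0. mulh @i0  | no-port MUL/MEM
1. st;sll @i1&i2  | pair
2. xor @i3  | RAW r3
3. bne;mul @i4&i5  | pair
4. ld;blt @i6&i7  | pair

ISSUED = 4,5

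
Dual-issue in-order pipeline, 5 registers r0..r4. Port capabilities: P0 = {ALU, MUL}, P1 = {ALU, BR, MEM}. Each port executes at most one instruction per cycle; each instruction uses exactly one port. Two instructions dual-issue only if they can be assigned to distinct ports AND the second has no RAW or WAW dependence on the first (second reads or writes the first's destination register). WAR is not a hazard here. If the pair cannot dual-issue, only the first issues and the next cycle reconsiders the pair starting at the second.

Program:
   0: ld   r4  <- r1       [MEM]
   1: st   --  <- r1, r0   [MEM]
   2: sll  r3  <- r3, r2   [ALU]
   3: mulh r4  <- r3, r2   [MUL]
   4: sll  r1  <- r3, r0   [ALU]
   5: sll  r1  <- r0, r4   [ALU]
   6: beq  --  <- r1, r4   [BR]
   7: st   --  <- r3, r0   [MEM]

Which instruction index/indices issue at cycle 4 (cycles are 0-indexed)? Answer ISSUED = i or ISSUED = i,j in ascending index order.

t=0 i0:ld.MEM ; no-port MEM/MEM
t=1 i1/i2:st.MEM/sll.ALU ; pair
t=2 i3/i4:mulh.MUL/sll.ALU ; pair
t=3 i5:sll.ALU ; RAW r1
t=4 i6:beq.BR ; no-port BR/MEM
t=5 i7:st.MEM ; tail

ISSUED = 6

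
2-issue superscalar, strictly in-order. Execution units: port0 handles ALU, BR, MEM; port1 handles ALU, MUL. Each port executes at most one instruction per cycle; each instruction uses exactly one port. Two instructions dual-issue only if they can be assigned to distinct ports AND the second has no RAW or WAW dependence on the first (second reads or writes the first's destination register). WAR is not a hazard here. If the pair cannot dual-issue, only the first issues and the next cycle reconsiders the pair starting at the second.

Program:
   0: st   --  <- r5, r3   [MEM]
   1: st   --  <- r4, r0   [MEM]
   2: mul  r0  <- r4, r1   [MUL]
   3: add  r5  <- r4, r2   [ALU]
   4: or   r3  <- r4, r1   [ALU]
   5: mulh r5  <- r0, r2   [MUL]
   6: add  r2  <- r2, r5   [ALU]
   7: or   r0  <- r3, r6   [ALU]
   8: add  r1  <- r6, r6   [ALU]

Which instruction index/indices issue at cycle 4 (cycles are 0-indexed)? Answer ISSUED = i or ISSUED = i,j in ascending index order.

ISSUED = 6,7

[0] i0  st  -- no-port MEM/MEM
[1] i1+i2  st+mul  -- 2-wide
[2] i3+i4  add+or  -- 2-wide
[3] i5  mulh  -- RAW r5
[4] i6+i7  add+or  -- 2-wide
[5] i8  add  -- tail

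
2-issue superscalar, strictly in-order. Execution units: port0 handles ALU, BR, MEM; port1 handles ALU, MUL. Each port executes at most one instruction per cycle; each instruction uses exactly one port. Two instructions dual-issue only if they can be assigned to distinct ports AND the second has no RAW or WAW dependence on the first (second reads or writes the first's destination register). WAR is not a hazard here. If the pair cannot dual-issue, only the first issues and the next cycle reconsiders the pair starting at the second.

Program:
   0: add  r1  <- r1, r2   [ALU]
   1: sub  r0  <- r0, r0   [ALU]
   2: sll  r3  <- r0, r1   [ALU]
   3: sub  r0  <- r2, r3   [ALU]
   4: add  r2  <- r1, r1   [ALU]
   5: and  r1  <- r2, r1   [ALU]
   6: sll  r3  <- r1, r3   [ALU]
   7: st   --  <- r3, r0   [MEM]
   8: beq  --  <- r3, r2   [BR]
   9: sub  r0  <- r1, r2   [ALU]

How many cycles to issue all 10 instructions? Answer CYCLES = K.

t=0 i0&i1:add.ALU sub.ALU ; 2-wide
t=1 i2:sll.ALU ; RAW r3
t=2 i3&i4:sub.ALU add.ALU ; 2-wide
t=3 i5:and.ALU ; RAW r1
t=4 i6:sll.ALU ; RAW r3
t=5 i7:st.MEM ; no-port MEM/BR
t=6 i8&i9:beq.BR sub.ALU ; 2-wide

CYCLES = 7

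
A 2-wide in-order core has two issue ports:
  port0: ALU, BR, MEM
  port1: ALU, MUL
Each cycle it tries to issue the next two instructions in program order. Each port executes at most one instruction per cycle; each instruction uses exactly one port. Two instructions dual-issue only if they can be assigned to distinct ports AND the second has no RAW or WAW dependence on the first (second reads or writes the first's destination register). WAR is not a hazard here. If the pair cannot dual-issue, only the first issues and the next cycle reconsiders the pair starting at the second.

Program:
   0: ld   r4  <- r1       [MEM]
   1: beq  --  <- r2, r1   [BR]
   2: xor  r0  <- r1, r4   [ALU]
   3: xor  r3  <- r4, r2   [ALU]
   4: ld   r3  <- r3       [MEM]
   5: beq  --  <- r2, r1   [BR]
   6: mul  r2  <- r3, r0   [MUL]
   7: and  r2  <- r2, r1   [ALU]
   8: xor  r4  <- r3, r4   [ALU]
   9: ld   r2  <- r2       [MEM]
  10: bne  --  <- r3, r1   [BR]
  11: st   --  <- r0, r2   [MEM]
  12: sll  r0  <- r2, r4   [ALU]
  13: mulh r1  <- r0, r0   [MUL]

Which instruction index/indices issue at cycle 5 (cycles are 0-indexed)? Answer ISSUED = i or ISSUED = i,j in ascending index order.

ISSUED = 7,8

#0 head=0: ld.MEM i0 no-port MEM/BR
#1 head=1: beq.BR xor.ALU i1&i2 pair
#2 head=3: xor.ALU i3 RAW+WAW r3
#3 head=4: ld.MEM i4 no-port MEM/BR
#4 head=5: beq.BR mul.MUL i5&i6 pair
#5 head=7: and.ALU xor.ALU i7&i8 pair
#6 head=9: ld.MEM i9 no-port MEM/BR
#7 head=10: bne.BR i10 no-port BR/MEM
#8 head=11: st.MEM sll.ALU i11&i12 pair
#9 head=13: mulh.MUL i13 tail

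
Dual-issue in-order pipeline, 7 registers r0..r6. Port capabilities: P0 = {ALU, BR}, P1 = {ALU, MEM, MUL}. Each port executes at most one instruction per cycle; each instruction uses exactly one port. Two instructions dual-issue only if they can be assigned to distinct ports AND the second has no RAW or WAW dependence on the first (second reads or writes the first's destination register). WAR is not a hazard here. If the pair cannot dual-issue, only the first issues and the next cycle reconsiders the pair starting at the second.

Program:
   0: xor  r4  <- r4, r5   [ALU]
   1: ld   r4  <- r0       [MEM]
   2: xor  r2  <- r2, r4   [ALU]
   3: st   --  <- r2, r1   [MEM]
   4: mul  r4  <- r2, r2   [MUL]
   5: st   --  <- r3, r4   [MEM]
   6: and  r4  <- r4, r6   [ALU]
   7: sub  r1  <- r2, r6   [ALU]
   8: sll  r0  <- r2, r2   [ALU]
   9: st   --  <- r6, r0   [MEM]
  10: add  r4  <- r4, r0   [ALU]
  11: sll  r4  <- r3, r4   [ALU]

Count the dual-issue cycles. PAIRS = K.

  cy0 -> i0 (xor.ALU) WAW r4
  cy1 -> i1 (ld.MEM) RAW r4
  cy2 -> i2 (xor.ALU) RAW r2
  cy3 -> i3 (st.MEM) no-port MEM/MUL
  cy4 -> i4 (mul.MUL) no-port MUL/MEM
  cy5 -> i5,i6 (st.MEM and.ALU) 2-wide
  cy6 -> i7,i8 (sub.ALU sll.ALU) 2-wide
  cy7 -> i9,i10 (st.MEM add.ALU) 2-wide
  cy8 -> i11 (sll.ALU) tail

PAIRS = 3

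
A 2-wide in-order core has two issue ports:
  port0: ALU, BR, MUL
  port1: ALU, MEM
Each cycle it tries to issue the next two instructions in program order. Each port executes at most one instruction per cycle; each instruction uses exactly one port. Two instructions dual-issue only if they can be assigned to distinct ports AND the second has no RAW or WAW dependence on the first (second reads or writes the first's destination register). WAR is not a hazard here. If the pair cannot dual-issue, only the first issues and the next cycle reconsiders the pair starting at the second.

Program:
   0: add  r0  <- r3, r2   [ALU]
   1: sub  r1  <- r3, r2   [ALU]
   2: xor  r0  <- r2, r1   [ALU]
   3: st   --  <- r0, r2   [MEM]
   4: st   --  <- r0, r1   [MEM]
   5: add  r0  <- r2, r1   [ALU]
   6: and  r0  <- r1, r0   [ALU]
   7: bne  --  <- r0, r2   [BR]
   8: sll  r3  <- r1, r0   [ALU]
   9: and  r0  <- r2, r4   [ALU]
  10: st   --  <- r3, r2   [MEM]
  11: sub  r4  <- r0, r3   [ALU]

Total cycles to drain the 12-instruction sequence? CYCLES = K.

#0 head=0: add.ALU/sub.ALU i0/i1 dual
#1 head=2: xor.ALU i2 RAW r0
#2 head=3: st.MEM i3 no-port MEM/MEM
#3 head=4: st.MEM/add.ALU i4/i5 dual
#4 head=6: and.ALU i6 RAW r0
#5 head=7: bne.BR/sll.ALU i7/i8 dual
#6 head=9: and.ALU/st.MEM i9/i10 dual
#7 head=11: sub.ALU i11 tail

CYCLES = 8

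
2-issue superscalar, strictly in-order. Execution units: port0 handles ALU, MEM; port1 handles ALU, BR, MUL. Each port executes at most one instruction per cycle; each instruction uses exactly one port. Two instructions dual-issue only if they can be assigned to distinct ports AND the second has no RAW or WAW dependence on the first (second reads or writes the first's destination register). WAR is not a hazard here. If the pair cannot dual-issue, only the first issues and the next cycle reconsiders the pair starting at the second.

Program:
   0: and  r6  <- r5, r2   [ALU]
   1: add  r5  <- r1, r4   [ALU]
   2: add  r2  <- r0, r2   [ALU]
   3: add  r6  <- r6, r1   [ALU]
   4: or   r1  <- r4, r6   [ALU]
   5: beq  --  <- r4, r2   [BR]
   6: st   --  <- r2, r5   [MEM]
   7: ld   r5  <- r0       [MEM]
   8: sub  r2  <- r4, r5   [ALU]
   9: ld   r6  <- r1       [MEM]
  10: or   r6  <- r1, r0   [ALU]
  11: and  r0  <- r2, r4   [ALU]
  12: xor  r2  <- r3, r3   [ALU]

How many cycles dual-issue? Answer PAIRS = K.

PAIRS = 5

  cy0 -> i0&i1 (and+add) 2-wide
  cy1 -> i2&i3 (add+add) 2-wide
  cy2 -> i4&i5 (or+beq) 2-wide
  cy3 -> i6 (st) no-port MEM/MEM
  cy4 -> i7 (ld) RAW r5
  cy5 -> i8&i9 (sub+ld) 2-wide
  cy6 -> i10&i11 (or+and) 2-wide
  cy7 -> i12 (xor) tail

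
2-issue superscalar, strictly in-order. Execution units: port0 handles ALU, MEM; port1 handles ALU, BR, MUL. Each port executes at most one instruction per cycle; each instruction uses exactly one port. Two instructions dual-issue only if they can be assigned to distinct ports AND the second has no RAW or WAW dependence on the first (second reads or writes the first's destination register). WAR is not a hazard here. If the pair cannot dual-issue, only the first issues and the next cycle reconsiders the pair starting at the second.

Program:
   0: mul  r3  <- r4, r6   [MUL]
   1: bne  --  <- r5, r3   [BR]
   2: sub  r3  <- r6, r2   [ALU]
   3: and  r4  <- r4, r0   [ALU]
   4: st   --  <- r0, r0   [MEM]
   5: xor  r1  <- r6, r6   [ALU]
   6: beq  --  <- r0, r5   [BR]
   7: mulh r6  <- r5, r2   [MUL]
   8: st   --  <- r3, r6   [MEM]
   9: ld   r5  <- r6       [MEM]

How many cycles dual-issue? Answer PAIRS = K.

PAIRS = 3

0. mul @i0  | no-port MUL/BR
1. bne/sub @i1&i2  | 2-wide
2. and/st @i3&i4  | 2-wide
3. xor/beq @i5&i6  | 2-wide
4. mulh @i7  | RAW r6
5. st @i8  | no-port MEM/MEM
6. ld @i9  | tail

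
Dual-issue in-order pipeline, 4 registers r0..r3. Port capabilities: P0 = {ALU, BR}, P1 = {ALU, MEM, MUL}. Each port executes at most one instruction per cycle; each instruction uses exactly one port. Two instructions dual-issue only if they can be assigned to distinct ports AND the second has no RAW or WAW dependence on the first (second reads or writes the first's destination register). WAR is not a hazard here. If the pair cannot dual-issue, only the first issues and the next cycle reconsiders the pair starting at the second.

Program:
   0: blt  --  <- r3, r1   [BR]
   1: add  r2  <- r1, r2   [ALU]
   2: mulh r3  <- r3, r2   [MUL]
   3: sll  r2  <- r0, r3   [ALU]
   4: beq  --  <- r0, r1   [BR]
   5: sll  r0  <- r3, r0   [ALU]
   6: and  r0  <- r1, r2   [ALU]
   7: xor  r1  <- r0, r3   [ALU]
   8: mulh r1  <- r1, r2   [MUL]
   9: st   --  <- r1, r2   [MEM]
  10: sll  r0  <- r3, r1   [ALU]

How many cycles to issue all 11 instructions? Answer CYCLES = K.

CYCLES = 8

[0] i0,i1  blt/add  -- pair
[1] i2  mulh  -- RAW r3
[2] i3,i4  sll/beq  -- pair
[3] i5  sll  -- WAW r0
[4] i6  and  -- RAW r0
[5] i7  xor  -- RAW+WAW r1
[6] i8  mulh  -- no-port MUL/MEM
[7] i9,i10  st/sll  -- pair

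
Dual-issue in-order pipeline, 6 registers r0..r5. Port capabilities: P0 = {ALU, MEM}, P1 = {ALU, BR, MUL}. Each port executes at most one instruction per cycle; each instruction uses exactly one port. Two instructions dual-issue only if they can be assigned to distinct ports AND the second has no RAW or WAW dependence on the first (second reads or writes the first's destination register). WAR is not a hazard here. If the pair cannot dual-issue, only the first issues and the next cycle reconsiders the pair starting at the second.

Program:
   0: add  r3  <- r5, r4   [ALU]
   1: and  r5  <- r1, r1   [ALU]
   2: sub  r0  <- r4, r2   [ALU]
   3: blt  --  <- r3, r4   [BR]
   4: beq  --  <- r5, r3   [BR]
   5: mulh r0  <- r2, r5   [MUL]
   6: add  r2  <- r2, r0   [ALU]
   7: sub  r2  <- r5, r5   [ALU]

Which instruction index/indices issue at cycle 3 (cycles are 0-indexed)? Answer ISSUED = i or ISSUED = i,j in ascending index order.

0. add and @i0+i1  | pair
1. sub blt @i2+i3  | pair
2. beq @i4  | no-port BR/MUL
3. mulh @i5  | RAW r0
4. add @i6  | WAW r2
5. sub @i7  | tail

ISSUED = 5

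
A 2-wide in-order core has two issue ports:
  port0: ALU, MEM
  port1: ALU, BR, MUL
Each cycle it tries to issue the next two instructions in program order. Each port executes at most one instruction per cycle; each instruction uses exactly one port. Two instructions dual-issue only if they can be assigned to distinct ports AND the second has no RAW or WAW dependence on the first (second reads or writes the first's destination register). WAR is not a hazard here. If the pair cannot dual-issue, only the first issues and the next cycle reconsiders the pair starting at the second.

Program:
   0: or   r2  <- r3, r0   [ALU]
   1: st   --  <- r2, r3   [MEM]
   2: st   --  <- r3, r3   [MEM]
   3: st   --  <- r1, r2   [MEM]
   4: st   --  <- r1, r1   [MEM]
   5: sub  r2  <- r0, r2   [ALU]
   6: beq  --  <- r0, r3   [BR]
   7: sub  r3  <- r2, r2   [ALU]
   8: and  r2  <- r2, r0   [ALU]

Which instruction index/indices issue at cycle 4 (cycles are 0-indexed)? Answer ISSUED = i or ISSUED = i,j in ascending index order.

ISSUED = 4,5

0. or.ALU @i0  | RAW r2
1. st.MEM @i1  | no-port MEM/MEM
2. st.MEM @i2  | no-port MEM/MEM
3. st.MEM @i3  | no-port MEM/MEM
4. st.MEM+sub.ALU @i4,i5  | pair
5. beq.BR+sub.ALU @i6,i7  | pair
6. and.ALU @i8  | tail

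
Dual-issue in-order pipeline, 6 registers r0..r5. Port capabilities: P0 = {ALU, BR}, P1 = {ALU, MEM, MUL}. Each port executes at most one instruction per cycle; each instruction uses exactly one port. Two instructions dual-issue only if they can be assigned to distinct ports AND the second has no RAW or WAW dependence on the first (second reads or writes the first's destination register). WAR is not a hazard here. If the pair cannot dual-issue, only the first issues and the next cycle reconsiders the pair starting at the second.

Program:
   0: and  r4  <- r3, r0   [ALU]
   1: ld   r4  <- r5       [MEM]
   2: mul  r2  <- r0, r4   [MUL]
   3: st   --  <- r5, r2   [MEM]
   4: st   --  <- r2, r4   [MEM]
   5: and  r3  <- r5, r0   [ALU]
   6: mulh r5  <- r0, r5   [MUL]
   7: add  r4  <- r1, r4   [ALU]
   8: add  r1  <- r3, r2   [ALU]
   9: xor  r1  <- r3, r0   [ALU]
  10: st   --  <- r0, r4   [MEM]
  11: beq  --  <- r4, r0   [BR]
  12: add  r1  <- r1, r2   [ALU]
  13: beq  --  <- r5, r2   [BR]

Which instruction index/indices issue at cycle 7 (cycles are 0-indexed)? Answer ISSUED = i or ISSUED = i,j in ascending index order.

ISSUED = 9,10

t=0 i0:and ; WAW r4
t=1 i1:ld ; no-port MEM/MUL
t=2 i2:mul ; no-port MUL/MEM
t=3 i3:st ; no-port MEM/MEM
t=4 i4/i5:st and ; dual
t=5 i6/i7:mulh add ; dual
t=6 i8:add ; WAW r1
t=7 i9/i10:xor st ; dual
t=8 i11/i12:beq add ; dual
t=9 i13:beq ; tail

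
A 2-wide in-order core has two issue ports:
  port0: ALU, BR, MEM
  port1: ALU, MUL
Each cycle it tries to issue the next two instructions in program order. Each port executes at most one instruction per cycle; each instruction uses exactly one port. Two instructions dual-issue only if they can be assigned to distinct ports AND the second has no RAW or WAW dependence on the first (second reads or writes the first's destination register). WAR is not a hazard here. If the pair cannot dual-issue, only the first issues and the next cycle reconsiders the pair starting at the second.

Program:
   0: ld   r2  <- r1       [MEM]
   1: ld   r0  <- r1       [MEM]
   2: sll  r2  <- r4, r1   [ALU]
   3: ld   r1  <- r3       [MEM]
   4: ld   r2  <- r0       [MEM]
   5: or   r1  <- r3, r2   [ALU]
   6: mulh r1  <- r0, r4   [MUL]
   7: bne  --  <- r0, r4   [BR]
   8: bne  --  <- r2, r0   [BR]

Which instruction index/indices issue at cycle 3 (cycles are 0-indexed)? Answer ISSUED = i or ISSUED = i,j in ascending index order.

ISSUED = 4

0. ld @i0  | no-port MEM/MEM
1. ld sll @i1/i2  | pair
2. ld @i3  | no-port MEM/MEM
3. ld @i4  | RAW r2
4. or @i5  | WAW r1
5. mulh bne @i6/i7  | pair
6. bne @i8  | tail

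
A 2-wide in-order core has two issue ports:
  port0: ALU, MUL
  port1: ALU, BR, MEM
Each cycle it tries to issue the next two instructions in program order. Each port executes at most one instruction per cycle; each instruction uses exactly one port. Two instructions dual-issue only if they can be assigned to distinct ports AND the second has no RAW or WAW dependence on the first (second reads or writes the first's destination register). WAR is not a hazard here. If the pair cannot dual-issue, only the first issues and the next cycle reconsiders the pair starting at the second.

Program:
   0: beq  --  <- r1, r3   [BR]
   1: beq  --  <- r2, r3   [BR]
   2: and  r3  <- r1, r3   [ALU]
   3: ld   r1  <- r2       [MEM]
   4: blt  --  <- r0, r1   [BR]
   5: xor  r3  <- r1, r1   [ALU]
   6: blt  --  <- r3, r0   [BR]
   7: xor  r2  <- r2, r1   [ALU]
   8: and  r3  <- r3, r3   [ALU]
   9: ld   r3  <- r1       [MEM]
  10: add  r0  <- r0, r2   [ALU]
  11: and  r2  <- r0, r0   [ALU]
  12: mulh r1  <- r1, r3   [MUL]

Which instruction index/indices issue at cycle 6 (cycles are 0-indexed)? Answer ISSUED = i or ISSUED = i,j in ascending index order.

ISSUED = 9,10

[0] i0  beq.BR  -- no-port BR/BR
[1] i1+i2  beq.BR/and.ALU  -- pair
[2] i3  ld.MEM  -- no-port MEM/BR
[3] i4+i5  blt.BR/xor.ALU  -- pair
[4] i6+i7  blt.BR/xor.ALU  -- pair
[5] i8  and.ALU  -- WAW r3
[6] i9+i10  ld.MEM/add.ALU  -- pair
[7] i11+i12  and.ALU/mulh.MUL  -- pair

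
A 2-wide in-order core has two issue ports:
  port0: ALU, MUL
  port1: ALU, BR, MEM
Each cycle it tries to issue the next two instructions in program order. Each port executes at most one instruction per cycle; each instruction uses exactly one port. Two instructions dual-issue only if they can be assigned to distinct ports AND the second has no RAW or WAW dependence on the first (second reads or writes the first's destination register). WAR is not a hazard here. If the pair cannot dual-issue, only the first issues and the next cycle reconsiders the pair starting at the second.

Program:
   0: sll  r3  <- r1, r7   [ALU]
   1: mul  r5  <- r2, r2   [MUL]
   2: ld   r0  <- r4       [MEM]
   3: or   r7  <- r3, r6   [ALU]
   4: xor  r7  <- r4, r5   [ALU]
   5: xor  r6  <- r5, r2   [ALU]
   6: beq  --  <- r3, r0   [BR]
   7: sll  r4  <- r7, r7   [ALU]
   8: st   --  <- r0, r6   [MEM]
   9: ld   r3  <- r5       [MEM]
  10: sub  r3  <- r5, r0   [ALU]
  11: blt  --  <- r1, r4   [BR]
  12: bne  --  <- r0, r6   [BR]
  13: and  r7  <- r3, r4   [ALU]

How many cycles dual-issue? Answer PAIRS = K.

PAIRS = 6

[0] i0,i1  sll.ALU;mul.MUL  -- pair
[1] i2,i3  ld.MEM;or.ALU  -- pair
[2] i4,i5  xor.ALU;xor.ALU  -- pair
[3] i6,i7  beq.BR;sll.ALU  -- pair
[4] i8  st.MEM  -- no-port MEM/MEM
[5] i9  ld.MEM  -- WAW r3
[6] i10,i11  sub.ALU;blt.BR  -- pair
[7] i12,i13  bne.BR;and.ALU  -- pair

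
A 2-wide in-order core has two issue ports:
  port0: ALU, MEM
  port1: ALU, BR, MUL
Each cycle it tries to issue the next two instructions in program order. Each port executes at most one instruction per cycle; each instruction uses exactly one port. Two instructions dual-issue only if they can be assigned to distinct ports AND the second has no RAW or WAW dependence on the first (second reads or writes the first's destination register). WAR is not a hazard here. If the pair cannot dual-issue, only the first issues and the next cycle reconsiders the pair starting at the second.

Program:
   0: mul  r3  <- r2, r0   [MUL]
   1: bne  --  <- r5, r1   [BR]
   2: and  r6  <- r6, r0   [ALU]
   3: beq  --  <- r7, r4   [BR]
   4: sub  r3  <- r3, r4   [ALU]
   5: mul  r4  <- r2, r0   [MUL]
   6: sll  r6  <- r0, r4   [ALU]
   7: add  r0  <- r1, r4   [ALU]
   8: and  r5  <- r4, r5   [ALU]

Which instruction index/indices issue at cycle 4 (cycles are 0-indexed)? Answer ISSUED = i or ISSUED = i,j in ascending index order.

t=0 i0:mul.MUL ; no-port MUL/BR
t=1 i1+i2:bne.BR/and.ALU ; pair
t=2 i3+i4:beq.BR/sub.ALU ; pair
t=3 i5:mul.MUL ; RAW r4
t=4 i6+i7:sll.ALU/add.ALU ; pair
t=5 i8:and.ALU ; tail

ISSUED = 6,7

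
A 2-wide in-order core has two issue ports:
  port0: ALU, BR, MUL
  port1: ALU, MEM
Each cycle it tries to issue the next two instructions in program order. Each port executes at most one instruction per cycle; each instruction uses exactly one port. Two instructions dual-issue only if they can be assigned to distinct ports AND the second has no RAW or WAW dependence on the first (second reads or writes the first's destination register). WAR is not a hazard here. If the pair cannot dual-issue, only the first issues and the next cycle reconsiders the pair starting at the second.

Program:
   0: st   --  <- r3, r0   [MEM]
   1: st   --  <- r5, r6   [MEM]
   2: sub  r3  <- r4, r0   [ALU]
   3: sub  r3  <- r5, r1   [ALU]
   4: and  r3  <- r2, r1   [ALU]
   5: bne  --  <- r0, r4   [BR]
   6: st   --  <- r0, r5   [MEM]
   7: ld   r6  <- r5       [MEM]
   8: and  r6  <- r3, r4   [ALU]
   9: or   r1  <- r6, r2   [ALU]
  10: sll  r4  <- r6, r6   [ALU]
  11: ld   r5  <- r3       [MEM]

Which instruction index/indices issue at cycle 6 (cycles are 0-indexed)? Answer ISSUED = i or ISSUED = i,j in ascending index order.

#0 head=0: st i0 no-port MEM/MEM
#1 head=1: st/sub i1/i2 2-wide
#2 head=3: sub i3 WAW r3
#3 head=4: and/bne i4/i5 2-wide
#4 head=6: st i6 no-port MEM/MEM
#5 head=7: ld i7 WAW r6
#6 head=8: and i8 RAW r6
#7 head=9: or/sll i9/i10 2-wide
#8 head=11: ld i11 tail

ISSUED = 8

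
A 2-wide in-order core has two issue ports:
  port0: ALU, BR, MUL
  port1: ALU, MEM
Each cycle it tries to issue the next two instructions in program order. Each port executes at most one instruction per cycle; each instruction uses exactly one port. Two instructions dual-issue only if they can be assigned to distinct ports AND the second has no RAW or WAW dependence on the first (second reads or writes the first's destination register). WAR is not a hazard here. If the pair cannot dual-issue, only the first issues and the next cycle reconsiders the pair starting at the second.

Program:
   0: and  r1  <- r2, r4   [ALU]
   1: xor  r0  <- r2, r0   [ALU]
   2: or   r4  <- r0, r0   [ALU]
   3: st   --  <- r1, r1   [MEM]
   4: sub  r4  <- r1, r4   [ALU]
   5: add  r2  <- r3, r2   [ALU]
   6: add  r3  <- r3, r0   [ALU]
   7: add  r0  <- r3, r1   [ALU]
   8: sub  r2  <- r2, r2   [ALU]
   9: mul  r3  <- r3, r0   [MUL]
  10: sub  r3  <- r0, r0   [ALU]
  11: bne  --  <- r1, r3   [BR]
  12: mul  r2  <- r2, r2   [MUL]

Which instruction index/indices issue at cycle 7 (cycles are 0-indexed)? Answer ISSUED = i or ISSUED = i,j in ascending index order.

[0] i0&i1  and.ALU/xor.ALU  -- 2-wide
[1] i2&i3  or.ALU/st.MEM  -- 2-wide
[2] i4&i5  sub.ALU/add.ALU  -- 2-wide
[3] i6  add.ALU  -- RAW r3
[4] i7&i8  add.ALU/sub.ALU  -- 2-wide
[5] i9  mul.MUL  -- WAW r3
[6] i10  sub.ALU  -- RAW r3
[7] i11  bne.BR  -- no-port BR/MUL
[8] i12  mul.MUL  -- tail

ISSUED = 11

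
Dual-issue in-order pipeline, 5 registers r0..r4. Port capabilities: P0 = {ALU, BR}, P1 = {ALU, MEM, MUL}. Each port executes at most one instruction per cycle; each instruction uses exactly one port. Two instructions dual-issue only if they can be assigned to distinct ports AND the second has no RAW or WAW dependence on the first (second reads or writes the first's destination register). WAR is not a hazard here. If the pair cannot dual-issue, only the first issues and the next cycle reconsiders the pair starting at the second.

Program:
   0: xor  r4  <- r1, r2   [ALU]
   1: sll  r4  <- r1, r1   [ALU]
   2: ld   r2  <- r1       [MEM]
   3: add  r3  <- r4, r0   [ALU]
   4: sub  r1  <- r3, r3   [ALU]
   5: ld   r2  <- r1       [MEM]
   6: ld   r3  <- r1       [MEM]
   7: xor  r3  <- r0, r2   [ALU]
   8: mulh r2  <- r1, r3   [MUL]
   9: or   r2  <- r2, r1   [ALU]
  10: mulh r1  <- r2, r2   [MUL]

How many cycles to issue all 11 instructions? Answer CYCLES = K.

CYCLES = 10

[0] i0  xor.ALU  -- WAW r4
[1] i1/i2  sll.ALU/ld.MEM  -- pair
[2] i3  add.ALU  -- RAW r3
[3] i4  sub.ALU  -- RAW r1
[4] i5  ld.MEM  -- no-port MEM/MEM
[5] i6  ld.MEM  -- WAW r3
[6] i7  xor.ALU  -- RAW r3
[7] i8  mulh.MUL  -- RAW+WAW r2
[8] i9  or.ALU  -- RAW r2
[9] i10  mulh.MUL  -- tail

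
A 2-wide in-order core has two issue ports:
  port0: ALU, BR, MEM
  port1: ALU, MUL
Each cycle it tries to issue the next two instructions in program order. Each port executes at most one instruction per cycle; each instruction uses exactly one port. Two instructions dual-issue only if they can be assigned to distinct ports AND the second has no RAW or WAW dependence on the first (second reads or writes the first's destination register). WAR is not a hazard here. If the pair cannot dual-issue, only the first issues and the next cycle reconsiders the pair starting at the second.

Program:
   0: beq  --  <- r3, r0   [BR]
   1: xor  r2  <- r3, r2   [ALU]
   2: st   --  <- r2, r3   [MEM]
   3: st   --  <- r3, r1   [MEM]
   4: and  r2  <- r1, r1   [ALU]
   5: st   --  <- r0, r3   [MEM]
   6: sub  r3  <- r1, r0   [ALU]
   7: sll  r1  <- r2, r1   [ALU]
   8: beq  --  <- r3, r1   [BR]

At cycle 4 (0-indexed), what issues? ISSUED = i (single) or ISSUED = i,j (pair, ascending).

c0: i0,i1 beq xor  dual
c1: i2 st  no-port MEM/MEM
c2: i3,i4 st and  dual
c3: i5,i6 st sub  dual
c4: i7 sll  RAW r1
c5: i8 beq  tail

ISSUED = 7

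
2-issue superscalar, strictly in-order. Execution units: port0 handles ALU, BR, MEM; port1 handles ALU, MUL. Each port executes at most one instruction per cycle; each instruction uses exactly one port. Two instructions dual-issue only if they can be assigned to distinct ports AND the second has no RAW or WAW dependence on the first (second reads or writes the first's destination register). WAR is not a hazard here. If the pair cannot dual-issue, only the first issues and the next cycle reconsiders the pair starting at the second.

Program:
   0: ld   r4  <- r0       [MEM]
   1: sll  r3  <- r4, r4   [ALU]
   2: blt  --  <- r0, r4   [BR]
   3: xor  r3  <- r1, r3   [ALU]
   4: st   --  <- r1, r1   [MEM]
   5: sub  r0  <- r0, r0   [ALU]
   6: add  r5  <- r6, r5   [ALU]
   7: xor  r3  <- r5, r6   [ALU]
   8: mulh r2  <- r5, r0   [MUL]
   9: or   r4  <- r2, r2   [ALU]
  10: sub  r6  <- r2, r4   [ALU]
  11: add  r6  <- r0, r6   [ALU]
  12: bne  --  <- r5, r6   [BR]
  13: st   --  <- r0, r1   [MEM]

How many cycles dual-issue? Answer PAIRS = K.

PAIRS = 4

t=0 i0:ld ; RAW r4
t=1 i1+i2:sll+blt ; dual
t=2 i3+i4:xor+st ; dual
t=3 i5+i6:sub+add ; dual
t=4 i7+i8:xor+mulh ; dual
t=5 i9:or ; RAW r4
t=6 i10:sub ; RAW+WAW r6
t=7 i11:add ; RAW r6
t=8 i12:bne ; no-port BR/MEM
t=9 i13:st ; tail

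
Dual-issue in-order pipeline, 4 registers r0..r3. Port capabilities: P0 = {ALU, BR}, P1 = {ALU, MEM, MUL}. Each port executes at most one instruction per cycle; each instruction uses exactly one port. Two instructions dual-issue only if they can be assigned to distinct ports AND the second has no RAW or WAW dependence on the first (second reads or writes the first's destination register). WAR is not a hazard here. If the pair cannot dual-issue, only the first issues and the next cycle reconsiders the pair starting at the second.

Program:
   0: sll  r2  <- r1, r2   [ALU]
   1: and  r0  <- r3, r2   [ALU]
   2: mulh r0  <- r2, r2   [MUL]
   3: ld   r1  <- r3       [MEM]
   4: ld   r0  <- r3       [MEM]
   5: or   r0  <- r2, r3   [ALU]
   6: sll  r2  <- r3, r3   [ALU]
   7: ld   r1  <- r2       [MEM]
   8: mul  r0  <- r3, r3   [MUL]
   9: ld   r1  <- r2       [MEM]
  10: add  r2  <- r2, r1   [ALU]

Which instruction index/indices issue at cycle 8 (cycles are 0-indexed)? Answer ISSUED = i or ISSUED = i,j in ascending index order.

[0] i0  sll  -- RAW r2
[1] i1  and  -- WAW r0
[2] i2  mulh  -- no-port MUL/MEM
[3] i3  ld  -- no-port MEM/MEM
[4] i4  ld  -- WAW r0
[5] i5/i6  or sll  -- pair
[6] i7  ld  -- no-port MEM/MUL
[7] i8  mul  -- no-port MUL/MEM
[8] i9  ld  -- RAW r1
[9] i10  add  -- tail

ISSUED = 9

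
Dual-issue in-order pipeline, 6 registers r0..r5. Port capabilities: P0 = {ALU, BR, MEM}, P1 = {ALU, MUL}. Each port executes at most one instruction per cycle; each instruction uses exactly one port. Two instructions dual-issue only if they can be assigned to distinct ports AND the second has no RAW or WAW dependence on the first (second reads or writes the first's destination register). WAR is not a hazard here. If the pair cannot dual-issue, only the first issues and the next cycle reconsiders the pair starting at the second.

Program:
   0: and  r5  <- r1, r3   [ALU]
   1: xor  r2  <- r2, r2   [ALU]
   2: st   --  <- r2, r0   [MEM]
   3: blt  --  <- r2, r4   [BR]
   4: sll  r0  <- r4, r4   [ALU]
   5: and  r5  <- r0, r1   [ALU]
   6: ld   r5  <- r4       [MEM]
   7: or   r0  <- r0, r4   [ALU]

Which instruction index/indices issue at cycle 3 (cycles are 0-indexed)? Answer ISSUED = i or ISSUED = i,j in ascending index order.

#0 head=0: and xor i0/i1 dual
#1 head=2: st i2 no-port MEM/BR
#2 head=3: blt sll i3/i4 dual
#3 head=5: and i5 WAW r5
#4 head=6: ld or i6/i7 dual

ISSUED = 5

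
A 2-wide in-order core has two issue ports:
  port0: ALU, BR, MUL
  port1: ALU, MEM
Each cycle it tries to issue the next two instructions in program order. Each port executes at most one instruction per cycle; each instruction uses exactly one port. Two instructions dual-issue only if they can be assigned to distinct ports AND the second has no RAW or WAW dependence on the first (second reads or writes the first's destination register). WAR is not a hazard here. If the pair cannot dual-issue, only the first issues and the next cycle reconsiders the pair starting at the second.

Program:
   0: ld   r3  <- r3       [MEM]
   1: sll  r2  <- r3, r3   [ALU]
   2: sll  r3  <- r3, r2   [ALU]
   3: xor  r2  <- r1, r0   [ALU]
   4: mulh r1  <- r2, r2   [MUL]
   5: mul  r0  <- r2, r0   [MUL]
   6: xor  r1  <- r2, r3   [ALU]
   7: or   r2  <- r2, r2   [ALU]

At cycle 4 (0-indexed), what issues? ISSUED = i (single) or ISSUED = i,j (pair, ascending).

ISSUED = 5,6

  cy0 -> i0 (ld.MEM) RAW r3
  cy1 -> i1 (sll.ALU) RAW r2
  cy2 -> i2+i3 (sll.ALU+xor.ALU) 2-wide
  cy3 -> i4 (mulh.MUL) no-port MUL/MUL
  cy4 -> i5+i6 (mul.MUL+xor.ALU) 2-wide
  cy5 -> i7 (or.ALU) tail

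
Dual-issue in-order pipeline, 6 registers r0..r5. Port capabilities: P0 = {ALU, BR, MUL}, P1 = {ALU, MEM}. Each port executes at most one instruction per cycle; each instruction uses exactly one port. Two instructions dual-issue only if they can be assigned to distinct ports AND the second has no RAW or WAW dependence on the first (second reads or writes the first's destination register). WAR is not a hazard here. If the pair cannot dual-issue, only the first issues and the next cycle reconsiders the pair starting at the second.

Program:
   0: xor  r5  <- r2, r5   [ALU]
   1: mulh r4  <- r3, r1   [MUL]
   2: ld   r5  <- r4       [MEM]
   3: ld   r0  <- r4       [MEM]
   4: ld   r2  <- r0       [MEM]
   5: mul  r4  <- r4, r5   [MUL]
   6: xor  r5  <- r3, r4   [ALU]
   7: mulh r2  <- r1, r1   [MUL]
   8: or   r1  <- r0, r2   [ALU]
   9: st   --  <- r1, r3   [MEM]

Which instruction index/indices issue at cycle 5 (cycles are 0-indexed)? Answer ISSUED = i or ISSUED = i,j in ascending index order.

t=0 i0&i1:xor+mulh ; dual
t=1 i2:ld ; no-port MEM/MEM
t=2 i3:ld ; no-port MEM/MEM
t=3 i4&i5:ld+mul ; dual
t=4 i6&i7:xor+mulh ; dual
t=5 i8:or ; RAW r1
t=6 i9:st ; tail

ISSUED = 8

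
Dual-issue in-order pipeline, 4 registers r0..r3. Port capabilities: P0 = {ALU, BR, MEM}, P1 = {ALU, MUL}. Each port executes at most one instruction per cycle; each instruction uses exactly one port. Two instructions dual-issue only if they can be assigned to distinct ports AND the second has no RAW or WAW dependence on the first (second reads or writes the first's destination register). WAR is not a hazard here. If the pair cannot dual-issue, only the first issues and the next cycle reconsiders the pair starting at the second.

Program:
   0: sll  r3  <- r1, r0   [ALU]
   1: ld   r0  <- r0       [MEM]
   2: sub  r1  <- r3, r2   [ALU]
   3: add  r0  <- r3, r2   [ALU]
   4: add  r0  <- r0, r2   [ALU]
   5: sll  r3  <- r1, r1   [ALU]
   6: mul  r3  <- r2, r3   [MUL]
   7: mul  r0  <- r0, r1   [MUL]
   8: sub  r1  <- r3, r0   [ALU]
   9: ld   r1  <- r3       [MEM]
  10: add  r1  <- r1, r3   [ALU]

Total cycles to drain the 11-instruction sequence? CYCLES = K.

c0: i0+i1 sll.ALU/ld.MEM  pair
c1: i2+i3 sub.ALU/add.ALU  pair
c2: i4+i5 add.ALU/sll.ALU  pair
c3: i6 mul.MUL  no-port MUL/MUL
c4: i7 mul.MUL  RAW r0
c5: i8 sub.ALU  WAW r1
c6: i9 ld.MEM  RAW+WAW r1
c7: i10 add.ALU  tail

CYCLES = 8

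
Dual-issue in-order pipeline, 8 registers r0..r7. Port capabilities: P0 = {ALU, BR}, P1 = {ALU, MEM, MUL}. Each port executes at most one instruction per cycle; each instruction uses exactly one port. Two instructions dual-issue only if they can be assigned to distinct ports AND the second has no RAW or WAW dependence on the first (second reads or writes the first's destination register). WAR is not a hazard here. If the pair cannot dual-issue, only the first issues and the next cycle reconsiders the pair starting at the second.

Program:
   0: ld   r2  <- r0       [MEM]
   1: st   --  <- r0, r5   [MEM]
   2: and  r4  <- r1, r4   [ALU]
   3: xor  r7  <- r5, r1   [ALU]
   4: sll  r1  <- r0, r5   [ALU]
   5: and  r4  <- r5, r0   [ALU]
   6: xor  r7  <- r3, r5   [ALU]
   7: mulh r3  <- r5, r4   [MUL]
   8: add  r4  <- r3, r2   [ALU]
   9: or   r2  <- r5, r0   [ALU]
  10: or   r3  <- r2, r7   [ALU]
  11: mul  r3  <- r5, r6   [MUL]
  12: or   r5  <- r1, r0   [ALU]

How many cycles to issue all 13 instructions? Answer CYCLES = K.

  cy0 -> i0 (ld) no-port MEM/MEM
  cy1 -> i1,i2 (st;and) pair
  cy2 -> i3,i4 (xor;sll) pair
  cy3 -> i5,i6 (and;xor) pair
  cy4 -> i7 (mulh) RAW r3
  cy5 -> i8,i9 (add;or) pair
  cy6 -> i10 (or) WAW r3
  cy7 -> i11,i12 (mul;or) pair

CYCLES = 8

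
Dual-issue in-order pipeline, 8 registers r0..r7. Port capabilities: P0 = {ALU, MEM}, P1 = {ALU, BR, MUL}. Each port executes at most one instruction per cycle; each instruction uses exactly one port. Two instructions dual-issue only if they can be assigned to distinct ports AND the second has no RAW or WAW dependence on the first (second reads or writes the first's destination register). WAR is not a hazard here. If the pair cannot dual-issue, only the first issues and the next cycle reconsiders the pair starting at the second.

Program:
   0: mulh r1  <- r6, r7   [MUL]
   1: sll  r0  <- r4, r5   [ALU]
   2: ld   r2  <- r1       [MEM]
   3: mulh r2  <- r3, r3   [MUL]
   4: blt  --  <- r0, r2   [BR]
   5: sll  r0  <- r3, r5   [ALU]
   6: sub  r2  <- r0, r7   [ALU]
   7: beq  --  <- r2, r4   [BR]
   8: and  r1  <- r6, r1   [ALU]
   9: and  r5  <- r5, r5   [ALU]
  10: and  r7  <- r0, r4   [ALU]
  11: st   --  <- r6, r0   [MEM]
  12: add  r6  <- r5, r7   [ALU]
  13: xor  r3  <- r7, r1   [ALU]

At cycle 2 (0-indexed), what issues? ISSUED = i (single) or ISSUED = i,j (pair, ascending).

ISSUED = 3

0. mulh;sll @i0/i1  | 2-wide
1. ld @i2  | WAW r2
2. mulh @i3  | no-port MUL/BR
3. blt;sll @i4/i5  | 2-wide
4. sub @i6  | RAW r2
5. beq;and @i7/i8  | 2-wide
6. and;and @i9/i10  | 2-wide
7. st;add @i11/i12  | 2-wide
8. xor @i13  | tail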